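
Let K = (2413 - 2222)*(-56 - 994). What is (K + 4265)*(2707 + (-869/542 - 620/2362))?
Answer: -339879608894425/640102 ≈ -5.3098e+8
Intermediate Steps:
K = -200550 (K = 191*(-1050) = -200550)
(K + 4265)*(2707 + (-869/542 - 620/2362)) = (-200550 + 4265)*(2707 + (-869/542 - 620/2362)) = -196285*(2707 + (-869*1/542 - 620*1/2362)) = -196285*(2707 + (-869/542 - 310/1181)) = -196285*(2707 - 1194309/640102) = -196285*1731561805/640102 = -339879608894425/640102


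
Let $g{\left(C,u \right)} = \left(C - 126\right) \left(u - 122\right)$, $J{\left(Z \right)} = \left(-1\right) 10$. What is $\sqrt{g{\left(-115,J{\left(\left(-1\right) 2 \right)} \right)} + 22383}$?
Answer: $\sqrt{54195} \approx 232.8$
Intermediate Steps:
$J{\left(Z \right)} = -10$
$g{\left(C,u \right)} = \left(-126 + C\right) \left(-122 + u\right)$
$\sqrt{g{\left(-115,J{\left(\left(-1\right) 2 \right)} \right)} + 22383} = \sqrt{\left(15372 - -1260 - -14030 - -1150\right) + 22383} = \sqrt{\left(15372 + 1260 + 14030 + 1150\right) + 22383} = \sqrt{31812 + 22383} = \sqrt{54195}$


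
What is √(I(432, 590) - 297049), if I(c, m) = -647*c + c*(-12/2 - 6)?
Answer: I*√581737 ≈ 762.72*I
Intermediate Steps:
I(c, m) = -659*c (I(c, m) = -647*c + c*(-12*½ - 6) = -647*c + c*(-6 - 6) = -647*c + c*(-12) = -647*c - 12*c = -659*c)
√(I(432, 590) - 297049) = √(-659*432 - 297049) = √(-284688 - 297049) = √(-581737) = I*√581737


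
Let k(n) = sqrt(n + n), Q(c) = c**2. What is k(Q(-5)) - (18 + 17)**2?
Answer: -1225 + 5*sqrt(2) ≈ -1217.9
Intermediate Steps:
k(n) = sqrt(2)*sqrt(n) (k(n) = sqrt(2*n) = sqrt(2)*sqrt(n))
k(Q(-5)) - (18 + 17)**2 = sqrt(2)*sqrt((-5)**2) - (18 + 17)**2 = sqrt(2)*sqrt(25) - 1*35**2 = sqrt(2)*5 - 1*1225 = 5*sqrt(2) - 1225 = -1225 + 5*sqrt(2)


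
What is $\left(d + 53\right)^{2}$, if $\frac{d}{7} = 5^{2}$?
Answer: $51984$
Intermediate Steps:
$d = 175$ ($d = 7 \cdot 5^{2} = 7 \cdot 25 = 175$)
$\left(d + 53\right)^{2} = \left(175 + 53\right)^{2} = 228^{2} = 51984$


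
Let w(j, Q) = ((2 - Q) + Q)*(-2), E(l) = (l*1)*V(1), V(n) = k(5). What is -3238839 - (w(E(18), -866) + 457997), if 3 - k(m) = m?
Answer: -3696832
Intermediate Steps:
k(m) = 3 - m
V(n) = -2 (V(n) = 3 - 1*5 = 3 - 5 = -2)
E(l) = -2*l (E(l) = (l*1)*(-2) = l*(-2) = -2*l)
w(j, Q) = -4 (w(j, Q) = 2*(-2) = -4)
-3238839 - (w(E(18), -866) + 457997) = -3238839 - (-4 + 457997) = -3238839 - 1*457993 = -3238839 - 457993 = -3696832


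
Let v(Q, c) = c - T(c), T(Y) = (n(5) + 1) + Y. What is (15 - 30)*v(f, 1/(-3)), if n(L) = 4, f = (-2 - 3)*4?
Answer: 75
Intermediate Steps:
f = -20 (f = -5*4 = -20)
T(Y) = 5 + Y (T(Y) = (4 + 1) + Y = 5 + Y)
v(Q, c) = -5 (v(Q, c) = c - (5 + c) = c + (-5 - c) = -5)
(15 - 30)*v(f, 1/(-3)) = (15 - 30)*(-5) = -15*(-5) = 75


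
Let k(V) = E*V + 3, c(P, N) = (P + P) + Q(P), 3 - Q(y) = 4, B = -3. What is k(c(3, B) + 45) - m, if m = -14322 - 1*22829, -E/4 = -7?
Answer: 38554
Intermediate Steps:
E = 28 (E = -4*(-7) = 28)
Q(y) = -1 (Q(y) = 3 - 1*4 = 3 - 4 = -1)
c(P, N) = -1 + 2*P (c(P, N) = (P + P) - 1 = 2*P - 1 = -1 + 2*P)
k(V) = 3 + 28*V (k(V) = 28*V + 3 = 3 + 28*V)
m = -37151 (m = -14322 - 22829 = -37151)
k(c(3, B) + 45) - m = (3 + 28*((-1 + 2*3) + 45)) - 1*(-37151) = (3 + 28*((-1 + 6) + 45)) + 37151 = (3 + 28*(5 + 45)) + 37151 = (3 + 28*50) + 37151 = (3 + 1400) + 37151 = 1403 + 37151 = 38554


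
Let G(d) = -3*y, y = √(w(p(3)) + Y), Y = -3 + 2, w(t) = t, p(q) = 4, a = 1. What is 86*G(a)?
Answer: -258*√3 ≈ -446.87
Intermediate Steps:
Y = -1
y = √3 (y = √(4 - 1) = √3 ≈ 1.7320)
G(d) = -3*√3
86*G(a) = 86*(-3*√3) = -258*√3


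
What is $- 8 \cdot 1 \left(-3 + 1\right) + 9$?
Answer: $25$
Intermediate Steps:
$- 8 \cdot 1 \left(-3 + 1\right) + 9 = - 8 \cdot 1 \left(-2\right) + 9 = \left(-8\right) \left(-2\right) + 9 = 16 + 9 = 25$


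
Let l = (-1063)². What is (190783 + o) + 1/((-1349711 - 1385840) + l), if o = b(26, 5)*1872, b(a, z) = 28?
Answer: 390475936817/1605582 ≈ 2.4320e+5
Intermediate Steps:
l = 1129969
o = 52416 (o = 28*1872 = 52416)
(190783 + o) + 1/((-1349711 - 1385840) + l) = (190783 + 52416) + 1/((-1349711 - 1385840) + 1129969) = 243199 + 1/(-2735551 + 1129969) = 243199 + 1/(-1605582) = 243199 - 1/1605582 = 390475936817/1605582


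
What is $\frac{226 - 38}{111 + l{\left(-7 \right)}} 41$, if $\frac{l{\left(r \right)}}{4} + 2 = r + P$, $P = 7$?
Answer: $\frac{7708}{103} \approx 74.835$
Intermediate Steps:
$l{\left(r \right)} = 20 + 4 r$ ($l{\left(r \right)} = -8 + 4 \left(r + 7\right) = -8 + 4 \left(7 + r\right) = -8 + \left(28 + 4 r\right) = 20 + 4 r$)
$\frac{226 - 38}{111 + l{\left(-7 \right)}} 41 = \frac{226 - 38}{111 + \left(20 + 4 \left(-7\right)\right)} 41 = \frac{188}{111 + \left(20 - 28\right)} 41 = \frac{188}{111 - 8} \cdot 41 = \frac{188}{103} \cdot 41 = \frac{7708}{103}$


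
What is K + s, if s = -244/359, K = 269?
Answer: 96327/359 ≈ 268.32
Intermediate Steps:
s = -244/359 (s = -244*1/359 = -244/359 ≈ -0.67967)
K + s = 269 - 244/359 = 96327/359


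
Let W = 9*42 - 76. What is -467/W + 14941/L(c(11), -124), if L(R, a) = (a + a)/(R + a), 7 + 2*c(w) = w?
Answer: 137592597/18724 ≈ 7348.5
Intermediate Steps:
c(w) = -7/2 + w/2
L(R, a) = 2*a/(R + a) (L(R, a) = (2*a)/(R + a) = 2*a/(R + a))
W = 302 (W = 378 - 76 = 302)
-467/W + 14941/L(c(11), -124) = -467/302 + 14941/((2*(-124)/((-7/2 + (½)*11) - 124))) = -467*1/302 + 14941/((2*(-124)/((-7/2 + 11/2) - 124))) = -467/302 + 14941/((2*(-124)/(2 - 124))) = -467/302 + 14941/((2*(-124)/(-122))) = -467/302 + 14941/((2*(-124)*(-1/122))) = -467/302 + 14941/(124/61) = -467/302 + 14941*(61/124) = -467/302 + 911401/124 = 137592597/18724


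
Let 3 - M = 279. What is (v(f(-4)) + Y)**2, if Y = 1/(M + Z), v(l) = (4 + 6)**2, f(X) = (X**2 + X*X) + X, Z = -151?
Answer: 1823204601/182329 ≈ 9999.5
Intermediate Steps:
M = -276 (M = 3 - 1*279 = 3 - 279 = -276)
f(X) = X + 2*X**2 (f(X) = (X**2 + X**2) + X = 2*X**2 + X = X + 2*X**2)
v(l) = 100 (v(l) = 10**2 = 100)
Y = -1/427 (Y = 1/(-276 - 151) = 1/(-427) = -1/427 ≈ -0.0023419)
(v(f(-4)) + Y)**2 = (100 - 1/427)**2 = (42699/427)**2 = 1823204601/182329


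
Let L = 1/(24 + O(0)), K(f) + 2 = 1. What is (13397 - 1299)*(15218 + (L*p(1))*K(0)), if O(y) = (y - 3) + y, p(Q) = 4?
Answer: 3866206252/21 ≈ 1.8410e+8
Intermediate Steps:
O(y) = -3 + 2*y (O(y) = (-3 + y) + y = -3 + 2*y)
K(f) = -1 (K(f) = -2 + 1 = -1)
L = 1/21 (L = 1/(24 + (-3 + 2*0)) = 1/(24 + (-3 + 0)) = 1/(24 - 3) = 1/21 ≈ 0.047619)
(13397 - 1299)*(15218 + (L*p(1))*K(0)) = (13397 - 1299)*(15218 + ((1/21)*4)*(-1)) = 12098*(15218 + (4/21)*(-1)) = 12098*(15218 - 4/21) = 12098*(319574/21) = 3866206252/21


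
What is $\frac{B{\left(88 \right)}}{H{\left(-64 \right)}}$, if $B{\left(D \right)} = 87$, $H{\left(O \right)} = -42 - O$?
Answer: $\frac{87}{22} \approx 3.9545$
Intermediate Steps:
$\frac{B{\left(88 \right)}}{H{\left(-64 \right)}} = \frac{87}{-42 - -64} = \frac{87}{-42 + 64} = \frac{87}{22}$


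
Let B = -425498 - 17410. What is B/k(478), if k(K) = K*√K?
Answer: -110727*√478/57121 ≈ -42.381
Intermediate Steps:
B = -442908
k(K) = K^(3/2)
B/k(478) = -442908*√478/228484 = -110727*√478/57121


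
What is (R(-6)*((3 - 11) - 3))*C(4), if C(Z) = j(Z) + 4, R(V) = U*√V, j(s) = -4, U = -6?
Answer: 0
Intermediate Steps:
R(V) = -6*√V
C(Z) = 0 (C(Z) = -4 + 4 = 0)
(R(-6)*((3 - 11) - 3))*C(4) = ((-6*I*√6)*((3 - 11) - 3))*0 = ((-6*I*√6)*(-8 - 3))*0 = (-6*I*√6*(-11))*0 = (66*I*√6)*0 = 0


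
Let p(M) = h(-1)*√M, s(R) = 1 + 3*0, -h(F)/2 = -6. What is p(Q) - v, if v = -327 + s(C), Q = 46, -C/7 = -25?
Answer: 326 + 12*√46 ≈ 407.39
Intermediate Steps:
C = 175 (C = -7*(-25) = 175)
h(F) = 12 (h(F) = -2*(-6) = 12)
s(R) = 1 (s(R) = 1 + 0 = 1)
p(M) = 12*√M
v = -326 (v = -327 + 1 = -326)
p(Q) - v = 12*√46 - 1*(-326) = 12*√46 + 326 = 326 + 12*√46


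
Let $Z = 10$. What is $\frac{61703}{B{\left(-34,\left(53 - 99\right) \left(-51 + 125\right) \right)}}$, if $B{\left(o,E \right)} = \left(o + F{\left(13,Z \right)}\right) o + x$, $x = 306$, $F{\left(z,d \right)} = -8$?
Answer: $\frac{61703}{1734} \approx 35.584$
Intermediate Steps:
$B{\left(o,E \right)} = 306 + o \left(-8 + o\right)$ ($B{\left(o,E \right)} = \left(o - 8\right) o + 306 = \left(-8 + o\right) o + 306 = o \left(-8 + o\right) + 306 = 306 + o \left(-8 + o\right)$)
$\frac{61703}{B{\left(-34,\left(53 - 99\right) \left(-51 + 125\right) \right)}} = \frac{61703}{306 + \left(-34\right)^{2} - -272} = \frac{61703}{306 + 1156 + 272} = \frac{61703}{1734}$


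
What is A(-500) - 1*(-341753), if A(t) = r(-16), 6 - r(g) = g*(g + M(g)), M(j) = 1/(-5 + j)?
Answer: 7171547/21 ≈ 3.4150e+5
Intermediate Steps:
r(g) = 6 - g*(g + 1/(-5 + g))
A(t) = -5266/21 (A(t) = (-1*(-16) + (-5 - 16)*(6 - 1*(-16)**2))/(-5 - 16) = (16 - 21*(6 - 1*256))/(-21) = -(16 - 21*(6 - 256))/21 = -(16 - 21*(-250))/21 = -(16 + 5250)/21 = -1/21*5266 = -5266/21)
A(-500) - 1*(-341753) = -5266/21 - 1*(-341753) = -5266/21 + 341753 = 7171547/21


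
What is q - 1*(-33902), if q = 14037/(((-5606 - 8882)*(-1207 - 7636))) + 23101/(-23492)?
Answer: 25508257171574619/752433396232 ≈ 33901.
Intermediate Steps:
q = -739827482645/752433396232 (q = 14037/((-14488*(-8843))) + 23101*(-1/23492) = 14037/128117384 - 23101/23492 = -739827482645/752433396232 ≈ -0.98325)
q - 1*(-33902) = -739827482645/752433396232 - 1*(-33902) = -739827482645/752433396232 + 33902 = 25508257171574619/752433396232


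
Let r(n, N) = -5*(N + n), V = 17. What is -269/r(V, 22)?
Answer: 269/195 ≈ 1.3795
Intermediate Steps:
r(n, N) = -5*N - 5*n
-269/r(V, 22) = -269/(-5*22 - 5*17) = -269/(-110 - 85) = -269/(-195) = -269*(-1/195) = 269/195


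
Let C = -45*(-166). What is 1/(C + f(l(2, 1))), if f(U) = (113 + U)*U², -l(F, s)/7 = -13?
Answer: 1/1696794 ≈ 5.8935e-7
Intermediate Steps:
l(F, s) = 91 (l(F, s) = -7*(-13) = 91)
C = 7470
f(U) = U²*(113 + U)
1/(C + f(l(2, 1))) = 1/(7470 + 91²*(113 + 91)) = 1/(7470 + 8281*204) = 1/(7470 + 1689324) = 1/1696794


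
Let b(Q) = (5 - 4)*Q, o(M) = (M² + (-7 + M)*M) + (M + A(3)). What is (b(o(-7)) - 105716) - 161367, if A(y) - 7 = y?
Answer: -266933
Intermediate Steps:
A(y) = 7 + y
o(M) = 10 + M + M² + M*(-7 + M) (o(M) = (M² + (-7 + M)*M) + (M + (7 + 3)) = (M² + M*(-7 + M)) + (M + 10) = (M² + M*(-7 + M)) + (10 + M) = 10 + M + M² + M*(-7 + M))
b(Q) = Q (b(Q) = 1*Q = Q)
(b(o(-7)) - 105716) - 161367 = ((10 - 6*(-7) + 2*(-7)²) - 105716) - 161367 = ((10 + 42 + 2*49) - 105716) - 161367 = ((10 + 42 + 98) - 105716) - 161367 = (150 - 105716) - 161367 = -105566 - 161367 = -266933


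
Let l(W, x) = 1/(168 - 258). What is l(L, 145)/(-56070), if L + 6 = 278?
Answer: 1/5046300 ≈ 1.9817e-7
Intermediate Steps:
L = 272 (L = -6 + 278 = 272)
l(W, x) = -1/90 (l(W, x) = 1/(-90) = -1/90)
l(L, 145)/(-56070) = -1/90/(-56070) = -1/90*(-1/56070) = 1/5046300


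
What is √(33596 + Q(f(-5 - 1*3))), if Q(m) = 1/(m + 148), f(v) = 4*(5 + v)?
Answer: 3*√17260882/68 ≈ 183.29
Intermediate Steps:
f(v) = 20 + 4*v
Q(m) = 1/(148 + m)
√(33596 + Q(f(-5 - 1*3))) = √(33596 + 1/(148 + (20 + 4*(-5 - 1*3)))) = √(33596 + 1/(148 + (20 + 4*(-5 - 3)))) = √(33596 + 1/(148 + (20 + 4*(-8)))) = √(33596 + 1/(148 + (20 - 32))) = √(33596 + 1/(148 - 12)) = √(33596 + 1/136) = √(4569057/136) = 3*√17260882/68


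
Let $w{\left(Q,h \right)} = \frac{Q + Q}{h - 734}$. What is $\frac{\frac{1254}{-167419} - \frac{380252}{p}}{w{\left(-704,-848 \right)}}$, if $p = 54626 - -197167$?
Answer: $- \frac{3614709427565}{2119790879712} \approx -1.7052$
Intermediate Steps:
$p = 251793$ ($p = 54626 + 197167 = 251793$)
$w{\left(Q,h \right)} = \frac{2 Q}{-734 + h}$
$\frac{\frac{1254}{-167419} - \frac{380252}{p}}{w{\left(-704,-848 \right)}} = \frac{\frac{1254}{-167419} - \frac{380252}{251793}}{2 \left(-704\right) \frac{1}{-734 - 848}} = \frac{1254 \left(- \frac{1}{167419}\right) - \frac{380252}{251793}}{2 \left(-704\right) \frac{1}{-1582}} = \frac{- \frac{1254}{167419} - \frac{380252}{251793}}{2 \left(-704\right) \left(- \frac{1}{1582}\right)} = - \frac{63977158010}{42154932267 \cdot \frac{704}{791}} = \left(- \frac{63977158010}{42154932267}\right) \frac{791}{704} = - \frac{3614709427565}{2119790879712}$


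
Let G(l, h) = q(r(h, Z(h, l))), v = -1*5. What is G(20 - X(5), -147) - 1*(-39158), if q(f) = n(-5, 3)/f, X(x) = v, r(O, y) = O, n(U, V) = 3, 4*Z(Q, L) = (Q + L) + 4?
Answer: 1918741/49 ≈ 39158.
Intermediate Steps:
Z(Q, L) = 1 + L/4 + Q/4 (Z(Q, L) = ((Q + L) + 4)/4 = ((L + Q) + 4)/4 = (4 + L + Q)/4 = 1 + L/4 + Q/4)
v = -5
X(x) = -5
q(f) = 3/f
G(l, h) = 3/h
G(20 - X(5), -147) - 1*(-39158) = 3/(-147) - 1*(-39158) = 3*(-1/147) + 39158 = -1/49 + 39158 = 1918741/49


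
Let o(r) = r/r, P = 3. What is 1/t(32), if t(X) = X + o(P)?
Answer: 1/33 ≈ 0.030303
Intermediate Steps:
o(r) = 1
t(X) = 1 + X (t(X) = X + 1 = 1 + X)
1/t(32) = 1/(1 + 32) = 1/33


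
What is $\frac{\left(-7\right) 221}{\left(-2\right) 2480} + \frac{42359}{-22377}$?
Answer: $- \frac{175483421}{110989920} \approx -1.5811$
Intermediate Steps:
$\frac{\left(-7\right) 221}{\left(-2\right) 2480} + \frac{42359}{-22377} = - \frac{1547}{-4960} + 42359 \left(- \frac{1}{22377}\right) = \left(-1547\right) \left(- \frac{1}{4960}\right) - \frac{42359}{22377} = \frac{1547}{4960} - \frac{42359}{22377} = - \frac{175483421}{110989920}$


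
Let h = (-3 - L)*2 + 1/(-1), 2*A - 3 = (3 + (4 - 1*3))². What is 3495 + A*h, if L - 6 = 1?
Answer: 6591/2 ≈ 3295.5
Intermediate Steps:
L = 7 (L = 6 + 1 = 7)
A = 19/2 (A = 3/2 + (3 + (4 - 1*3))²/2 = 3/2 + (3 + (4 - 3))²/2 = 3/2 + (3 + 1)²/2 = 3/2 + (½)*4² = 3/2 + (½)*16 = 3/2 + 8 = 19/2 ≈ 9.5000)
h = -21 (h = (-3 - 1*7)*2 + 1/(-1) = (-3 - 7)*2 - 1 = -10*2 - 1 = -20 - 1 = -21)
3495 + A*h = 3495 + (19/2)*(-21) = 3495 - 399/2 = 6591/2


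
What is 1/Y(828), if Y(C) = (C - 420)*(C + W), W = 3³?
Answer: 1/348840 ≈ 2.8666e-6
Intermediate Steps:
W = 27
Y(C) = (-420 + C)*(27 + C) (Y(C) = (C - 420)*(C + 27) = (-420 + C)*(27 + C))
1/Y(828) = 1/(-11340 + 828² - 393*828) = 1/(-11340 + 685584 - 325404) = 1/348840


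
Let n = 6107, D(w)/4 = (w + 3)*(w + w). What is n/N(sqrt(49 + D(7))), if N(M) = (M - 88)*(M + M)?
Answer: -6107/14270 - 268708*sqrt(609)/4345215 ≈ -1.9540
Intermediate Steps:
D(w) = 8*w*(3 + w) (D(w) = 4*((w + 3)*(w + w)) = 4*((3 + w)*(2*w)) = 4*(2*w*(3 + w)) = 8*w*(3 + w))
N(M) = 2*M*(-88 + M) (N(M) = (-88 + M)*(2*M) = 2*M*(-88 + M))
n/N(sqrt(49 + D(7))) = 6107/((2*sqrt(49 + 8*7*(3 + 7))*(-88 + sqrt(49 + 8*7*(3 + 7))))) = 6107/((2*sqrt(49 + 8*7*10)*(-88 + sqrt(49 + 8*7*10)))) = 6107/((2*sqrt(49 + 560)*(-88 + sqrt(49 + 560)))) = 6107/((2*sqrt(609)*(-88 + sqrt(609)))) = 6107*(sqrt(609)/(1218*(-88 + sqrt(609)))) = 6107*sqrt(609)/(1218*(-88 + sqrt(609)))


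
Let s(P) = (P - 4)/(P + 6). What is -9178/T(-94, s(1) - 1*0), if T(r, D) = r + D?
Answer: 64246/661 ≈ 97.195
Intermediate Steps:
s(P) = (-4 + P)/(6 + P)
T(r, D) = D + r
-9178/T(-94, s(1) - 1*0) = -9178/(((-4 + 1)/(6 + 1) - 1*0) - 94) = -9178/((-3/7 + 0) - 94) = -9178/(-3/7 - 94) = -9178/(-661/7) = -9178*(-7/661) = 64246/661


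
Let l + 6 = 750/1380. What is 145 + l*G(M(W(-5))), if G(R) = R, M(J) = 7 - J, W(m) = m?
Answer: 1829/23 ≈ 79.522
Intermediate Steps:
l = -251/46 (l = -6 + 750/1380 = -6 + 750*(1/1380) = -6 + 25/46 = -251/46 ≈ -5.4565)
145 + l*G(M(W(-5))) = 145 - 251*(7 - 1*(-5))/46 = 145 - 251*(7 + 5)/46 = 145 - 251/46*12 = 145 - 1506/23 = 1829/23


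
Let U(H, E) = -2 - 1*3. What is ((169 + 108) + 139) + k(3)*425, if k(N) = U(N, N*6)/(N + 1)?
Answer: -461/4 ≈ -115.25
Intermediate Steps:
U(H, E) = -5 (U(H, E) = -2 - 3 = -5)
k(N) = -5/(1 + N) (k(N) = -5/(N + 1) = -5/(1 + N))
((169 + 108) + 139) + k(3)*425 = ((169 + 108) + 139) - 5/(1 + 3)*425 = (277 + 139) - 5/4*425 = 416 - 5*¼*425 = 416 - 5/4*425 = 416 - 2125/4 = -461/4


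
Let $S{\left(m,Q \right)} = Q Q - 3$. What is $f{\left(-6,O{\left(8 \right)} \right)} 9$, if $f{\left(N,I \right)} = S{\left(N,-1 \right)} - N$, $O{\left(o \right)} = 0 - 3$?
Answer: $36$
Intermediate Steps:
$O{\left(o \right)} = -3$ ($O{\left(o \right)} = 0 - 3 = -3$)
$S{\left(m,Q \right)} = -3 + Q^{2}$ ($S{\left(m,Q \right)} = Q^{2} - 3 = -3 + Q^{2}$)
$f{\left(N,I \right)} = -2 - N$ ($f{\left(N,I \right)} = \left(-3 + \left(-1\right)^{2}\right) - N = \left(-3 + 1\right) - N = -2 - N$)
$f{\left(-6,O{\left(8 \right)} \right)} 9 = \left(-2 - -6\right) 9 = \left(-2 + 6\right) 9 = 4 \cdot 9 = 36$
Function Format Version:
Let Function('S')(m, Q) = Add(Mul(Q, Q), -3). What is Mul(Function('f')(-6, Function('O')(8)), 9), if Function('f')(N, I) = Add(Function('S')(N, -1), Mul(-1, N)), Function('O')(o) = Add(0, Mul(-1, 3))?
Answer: 36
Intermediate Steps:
Function('O')(o) = -3 (Function('O')(o) = Add(0, -3) = -3)
Function('S')(m, Q) = Add(-3, Pow(Q, 2)) (Function('S')(m, Q) = Add(Pow(Q, 2), -3) = Add(-3, Pow(Q, 2)))
Function('f')(N, I) = Add(-2, Mul(-1, N)) (Function('f')(N, I) = Add(Add(-3, Pow(-1, 2)), Mul(-1, N)) = Add(Add(-3, 1), Mul(-1, N)) = Add(-2, Mul(-1, N)))
Mul(Function('f')(-6, Function('O')(8)), 9) = Mul(Add(-2, Mul(-1, -6)), 9) = Mul(Add(-2, 6), 9) = Mul(4, 9) = 36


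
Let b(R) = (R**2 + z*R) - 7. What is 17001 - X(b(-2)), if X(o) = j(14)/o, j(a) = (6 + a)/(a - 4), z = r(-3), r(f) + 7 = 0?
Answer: 187009/11 ≈ 17001.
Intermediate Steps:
r(f) = -7 (r(f) = -7 + 0 = -7)
z = -7
j(a) = (6 + a)/(-4 + a)
b(R) = -7 + R**2 - 7*R (b(R) = (R**2 - 7*R) - 7 = -7 + R**2 - 7*R)
X(o) = 2/o (X(o) = ((6 + 14)/(-4 + 14))/o = (20/10)/o = ((1/10)*20)/o = 2/o)
17001 - X(b(-2)) = 17001 - 2/(-7 + (-2)**2 - 7*(-2)) = 17001 - 2/(-7 + 4 + 14) = 17001 - 2/11 = 187009/11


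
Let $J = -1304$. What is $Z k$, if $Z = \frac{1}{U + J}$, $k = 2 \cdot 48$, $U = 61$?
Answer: $- \frac{96}{1243} \approx -0.077232$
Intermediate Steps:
$k = 96$
$Z = - \frac{1}{1243}$ ($Z = \frac{1}{61 - 1304} = \frac{1}{-1243} = - \frac{1}{1243} \approx -0.00080451$)
$Z k = \left(- \frac{1}{1243}\right) 96 = - \frac{96}{1243}$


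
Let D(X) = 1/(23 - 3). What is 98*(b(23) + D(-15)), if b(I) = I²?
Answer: 518469/10 ≈ 51847.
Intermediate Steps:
D(X) = 1/20
98*(b(23) + D(-15)) = 98*(23² + 1/20) = 98*(529 + 1/20) = 98*(10581/20) = 518469/10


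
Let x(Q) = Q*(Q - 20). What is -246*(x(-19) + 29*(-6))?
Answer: -139482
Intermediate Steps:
x(Q) = Q*(-20 + Q)
-246*(x(-19) + 29*(-6)) = -246*(-19*(-20 - 19) + 29*(-6)) = -246*(-19*(-39) - 174) = -246*(741 - 174) = -246*567 = -139482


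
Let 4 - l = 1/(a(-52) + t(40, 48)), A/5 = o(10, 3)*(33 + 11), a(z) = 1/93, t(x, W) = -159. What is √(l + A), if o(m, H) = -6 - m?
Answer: 3*I*√85409658182/14786 ≈ 59.296*I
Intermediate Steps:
a(z) = 1/93
A = -3520 (A = 5*((-6 - 1*10)*(33 + 11)) = 5*((-6 - 10)*44) = 5*(-16*44) = 5*(-704) = -3520)
l = 59237/14786 (l = 4 - 1/(1/93 - 159) = 4 - 1/(-14786/93) = 4 - 1*(-93/14786) = 4 + 93/14786 = 59237/14786 ≈ 4.0063)
√(l + A) = √(59237/14786 - 3520) = √(-51987483/14786) = 3*I*√85409658182/14786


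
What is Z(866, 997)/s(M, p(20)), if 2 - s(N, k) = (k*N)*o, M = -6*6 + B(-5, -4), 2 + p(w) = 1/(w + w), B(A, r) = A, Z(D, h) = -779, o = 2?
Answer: 15580/3199 ≈ 4.8703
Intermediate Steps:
p(w) = -2 + 1/(2*w) (p(w) = -2 + 1/(w + w) = -2 + 1/(2*w))
M = -41 (M = -6*6 - 5 = -36 - 5 = -41)
s(N, k) = 2 - 2*N*k (s(N, k) = 2 - k*N*2 = 2 - N*k*2 = 2 - 2*N*k)
Z(866, 997)/s(M, p(20)) = -779/(2 - 2*(-41)*(-2 + (1/2)/20)) = -779/(2 - 2*(-41)*(-2 + (1/2)*(1/20))) = -779/(2 - 2*(-41)*(-2 + 1/40)) = -779/(2 - 2*(-41)*(-79/40)) = -779/(2 - 3239/20) = -779/(-3199/20) = -779*(-20/3199) = 15580/3199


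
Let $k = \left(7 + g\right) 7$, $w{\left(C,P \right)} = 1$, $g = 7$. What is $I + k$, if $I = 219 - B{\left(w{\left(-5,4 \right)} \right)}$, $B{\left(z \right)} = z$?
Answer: $316$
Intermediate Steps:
$k = 98$ ($k = \left(7 + 7\right) 7 = 14 \cdot 7 = 98$)
$I = 218$ ($I = 219 - 1 = 218$)
$I + k = 218 + 98 = 316$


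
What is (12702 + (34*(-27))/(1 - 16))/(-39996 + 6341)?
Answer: -63816/168275 ≈ -0.37924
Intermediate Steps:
(12702 + (34*(-27))/(1 - 16))/(-39996 + 6341) = (12702 - 918/(-15))/(-33655) = (12702 - 918*(-1/15))*(-1/33655) = (12702 + 306/5)*(-1/33655) = (63816/5)*(-1/33655) = -63816/168275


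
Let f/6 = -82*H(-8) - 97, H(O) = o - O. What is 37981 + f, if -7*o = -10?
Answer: 229321/7 ≈ 32760.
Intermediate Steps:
o = 10/7 (o = -1/7*(-10) = 10/7 ≈ 1.4286)
H(O) = 10/7 - O
f = -36546/7 (f = 6*(-82*(10/7 - 1*(-8)) - 97) = 6*(-82*(10/7 + 8) - 97) = 6*(-82*66/7 - 97) = 6*(-5412/7 - 97) = 6*(-6091/7) = -36546/7 ≈ -5220.9)
37981 + f = 37981 - 36546/7 = 229321/7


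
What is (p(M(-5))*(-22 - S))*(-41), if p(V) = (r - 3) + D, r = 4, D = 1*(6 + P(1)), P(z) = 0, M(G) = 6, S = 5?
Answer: 7749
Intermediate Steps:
D = 6 (D = 1*(6 + 0) = 1*6 = 6)
p(V) = 7 (p(V) = (4 - 3) + 6 = 1 + 6 = 7)
(p(M(-5))*(-22 - S))*(-41) = (7*(-22 - 1*5))*(-41) = (7*(-22 - 5))*(-41) = (7*(-27))*(-41) = -189*(-41) = 7749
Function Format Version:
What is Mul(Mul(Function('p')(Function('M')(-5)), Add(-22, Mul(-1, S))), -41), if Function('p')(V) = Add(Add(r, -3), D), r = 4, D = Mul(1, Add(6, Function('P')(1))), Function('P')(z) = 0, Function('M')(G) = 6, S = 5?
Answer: 7749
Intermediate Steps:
D = 6 (D = Mul(1, Add(6, 0)) = Mul(1, 6) = 6)
Function('p')(V) = 7 (Function('p')(V) = Add(Add(4, -3), 6) = Add(1, 6) = 7)
Mul(Mul(Function('p')(Function('M')(-5)), Add(-22, Mul(-1, S))), -41) = Mul(Mul(7, Add(-22, Mul(-1, 5))), -41) = Mul(Mul(7, Add(-22, -5)), -41) = Mul(Mul(7, -27), -41) = Mul(-189, -41) = 7749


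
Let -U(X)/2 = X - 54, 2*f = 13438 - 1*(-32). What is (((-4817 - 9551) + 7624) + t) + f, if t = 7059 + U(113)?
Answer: 6932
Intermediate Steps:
f = 6735 (f = (13438 - 1*(-32))/2 = (13438 + 32)/2 = (½)*13470 = 6735)
U(X) = 108 - 2*X (U(X) = -2*(X - 54) = -2*(-54 + X) = 108 - 2*X)
t = 6941 (t = 7059 + (108 - 2*113) = 7059 + (108 - 226) = 7059 - 118 = 6941)
(((-4817 - 9551) + 7624) + t) + f = (((-4817 - 9551) + 7624) + 6941) + 6735 = ((-14368 + 7624) + 6941) + 6735 = (-6744 + 6941) + 6735 = 197 + 6735 = 6932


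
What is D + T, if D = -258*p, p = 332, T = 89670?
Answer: 4014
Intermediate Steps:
D = -85656 (D = -258*332 = -85656)
D + T = -85656 + 89670 = 4014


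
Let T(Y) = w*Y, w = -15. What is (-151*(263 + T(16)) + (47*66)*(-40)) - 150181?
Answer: -277734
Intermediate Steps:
T(Y) = -15*Y
(-151*(263 + T(16)) + (47*66)*(-40)) - 150181 = (-151*(263 - 15*16) + (47*66)*(-40)) - 150181 = (-151*(263 - 240) + 3102*(-40)) - 150181 = (-151*23 - 124080) - 150181 = (-3473 - 124080) - 150181 = -127553 - 150181 = -277734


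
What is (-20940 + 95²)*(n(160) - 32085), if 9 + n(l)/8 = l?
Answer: 367899455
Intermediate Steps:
n(l) = -72 + 8*l
(-20940 + 95²)*(n(160) - 32085) = (-20940 + 95²)*((-72 + 8*160) - 32085) = (-20940 + 9025)*((-72 + 1280) - 32085) = -11915*(1208 - 32085) = -11915*(-30877) = 367899455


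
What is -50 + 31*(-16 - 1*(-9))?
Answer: -267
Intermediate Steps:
-50 + 31*(-16 - 1*(-9)) = -50 + 31*(-16 + 9) = -50 + 31*(-7) = -50 - 217 = -267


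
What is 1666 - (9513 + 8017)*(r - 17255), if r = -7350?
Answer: 431327316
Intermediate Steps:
1666 - (9513 + 8017)*(r - 17255) = 1666 - (9513 + 8017)*(-7350 - 17255) = 1666 - 17530*(-24605) = 1666 - 1*(-431325650) = 1666 + 431325650 = 431327316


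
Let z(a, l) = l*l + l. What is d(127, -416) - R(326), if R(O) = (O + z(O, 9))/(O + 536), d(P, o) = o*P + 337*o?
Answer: -83193552/431 ≈ -1.9302e+5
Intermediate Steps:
d(P, o) = 337*o + P*o (d(P, o) = P*o + 337*o = 337*o + P*o)
z(a, l) = l + l² (z(a, l) = l² + l = l + l²)
R(O) = (90 + O)/(536 + O) (R(O) = (O + 9*(1 + 9))/(O + 536) = (O + 9*10)/(536 + O) = (O + 90)/(536 + O) = (90 + O)/(536 + O))
d(127, -416) - R(326) = -416*(337 + 127) - (90 + 326)/(536 + 326) = -416*464 - 416/862 = -193024 - 416/862 = -193024 - 1*208/431 = -193024 - 208/431 = -83193552/431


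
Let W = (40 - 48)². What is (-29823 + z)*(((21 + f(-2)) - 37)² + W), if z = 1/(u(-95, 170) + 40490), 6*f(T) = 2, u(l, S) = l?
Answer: -671017946788/72711 ≈ -9.2286e+6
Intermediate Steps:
f(T) = ⅓ (f(T) = (⅙)*2 = ⅓)
W = 64 (W = (-8)² = 64)
z = 1/40395 (z = 1/(-95 + 40490) = 1/40395 ≈ 2.4756e-5)
(-29823 + z)*(((21 + f(-2)) - 37)² + W) = (-29823 + 1/40395)*(((21 + ⅓) - 37)² + 64) = -1204700084*((64/3 - 37)² + 64)/40395 = -1204700084*((-47/3)² + 64)/40395 = -1204700084*(2209/9 + 64)/40395 = -1204700084/40395*2785/9 = -671017946788/72711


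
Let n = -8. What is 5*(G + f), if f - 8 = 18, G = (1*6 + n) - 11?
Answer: 65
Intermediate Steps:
G = -13 (G = (1*6 - 8) - 11 = (6 - 8) - 11 = -2 - 11 = -13)
f = 26 (f = 8 + 18 = 26)
5*(G + f) = 5*(-13 + 26) = 5*13 = 65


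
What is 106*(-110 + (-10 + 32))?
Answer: -9328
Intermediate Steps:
106*(-110 + (-10 + 32)) = 106*(-110 + 22) = 106*(-88) = -9328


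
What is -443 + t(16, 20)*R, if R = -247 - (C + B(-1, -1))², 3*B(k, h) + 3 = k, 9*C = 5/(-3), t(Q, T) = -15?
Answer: 801071/243 ≈ 3296.6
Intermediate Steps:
C = -5/27 (C = (5/(-3))/9 = (5*(-⅓))/9 = (⅑)*(-5/3) = -5/27 ≈ -0.18519)
B(k, h) = -1 + k/3
R = -181744/729 (R = -247 - (-5/27 + (-1 + (⅓)*(-1)))² = -247 - (-5/27 + (-1 - ⅓))² = -247 - (-5/27 - 4/3)² = -247 - (-41/27)² = -247 - 1*1681/729 = -247 - 1681/729 = -181744/729 ≈ -249.31)
-443 + t(16, 20)*R = -443 - 15*(-181744/729) = -443 + 908720/243 = 801071/243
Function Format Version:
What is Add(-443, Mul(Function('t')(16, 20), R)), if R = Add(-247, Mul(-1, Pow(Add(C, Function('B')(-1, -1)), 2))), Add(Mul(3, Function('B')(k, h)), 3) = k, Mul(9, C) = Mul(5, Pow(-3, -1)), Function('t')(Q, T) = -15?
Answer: Rational(801071, 243) ≈ 3296.6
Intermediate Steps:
C = Rational(-5, 27) (C = Mul(Rational(1, 9), Mul(5, Pow(-3, -1))) = Mul(Rational(1, 9), Mul(5, Rational(-1, 3))) = Mul(Rational(1, 9), Rational(-5, 3)) = Rational(-5, 27) ≈ -0.18519)
Function('B')(k, h) = Add(-1, Mul(Rational(1, 3), k))
R = Rational(-181744, 729) (R = Add(-247, Mul(-1, Pow(Add(Rational(-5, 27), Add(-1, Mul(Rational(1, 3), -1))), 2))) = Add(-247, Mul(-1, Pow(Add(Rational(-5, 27), Add(-1, Rational(-1, 3))), 2))) = Add(-247, Mul(-1, Pow(Add(Rational(-5, 27), Rational(-4, 3)), 2))) = Add(-247, Mul(-1, Pow(Rational(-41, 27), 2))) = Add(-247, Mul(-1, Rational(1681, 729))) = Add(-247, Rational(-1681, 729)) = Rational(-181744, 729) ≈ -249.31)
Add(-443, Mul(Function('t')(16, 20), R)) = Add(-443, Mul(-15, Rational(-181744, 729))) = Add(-443, Rational(908720, 243)) = Rational(801071, 243)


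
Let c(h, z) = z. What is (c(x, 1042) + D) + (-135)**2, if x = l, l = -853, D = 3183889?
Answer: 3203156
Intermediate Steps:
x = -853
(c(x, 1042) + D) + (-135)**2 = (1042 + 3183889) + (-135)**2 = 3184931 + 18225 = 3203156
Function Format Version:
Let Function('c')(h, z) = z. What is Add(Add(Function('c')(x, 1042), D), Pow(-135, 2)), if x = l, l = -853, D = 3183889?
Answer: 3203156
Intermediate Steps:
x = -853
Add(Add(Function('c')(x, 1042), D), Pow(-135, 2)) = Add(Add(1042, 3183889), Pow(-135, 2)) = Add(3184931, 18225) = 3203156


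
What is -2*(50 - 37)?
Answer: -26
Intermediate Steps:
-2*(50 - 37) = -2*13 = -26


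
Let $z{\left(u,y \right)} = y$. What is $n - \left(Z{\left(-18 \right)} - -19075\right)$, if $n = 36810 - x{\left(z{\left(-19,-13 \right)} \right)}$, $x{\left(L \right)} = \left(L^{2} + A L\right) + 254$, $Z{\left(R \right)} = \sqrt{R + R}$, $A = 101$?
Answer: $18625 - 6 i \approx 18625.0 - 6.0 i$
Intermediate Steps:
$Z{\left(R \right)} = \sqrt{2} \sqrt{R}$ ($Z{\left(R \right)} = \sqrt{2 R} = \sqrt{2} \sqrt{R}$)
$x{\left(L \right)} = 254 + L^{2} + 101 L$ ($x{\left(L \right)} = \left(L^{2} + 101 L\right) + 254 = 254 + L^{2} + 101 L$)
$n = 37700$ ($n = 36810 - \left(254 + \left(-13\right)^{2} + 101 \left(-13\right)\right) = 36810 - \left(254 + 169 - 1313\right) = 36810 - -890 = 36810 + 890 = 37700$)
$n - \left(Z{\left(-18 \right)} - -19075\right) = 37700 - \left(\sqrt{2} \sqrt{-18} - -19075\right) = 37700 - \left(\sqrt{2} \cdot 3 i \sqrt{2} + 19075\right) = 37700 - \left(6 i + 19075\right) = 37700 - \left(19075 + 6 i\right) = 18625 - 6 i$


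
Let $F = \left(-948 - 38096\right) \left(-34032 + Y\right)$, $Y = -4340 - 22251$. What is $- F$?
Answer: $-2366964412$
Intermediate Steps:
$Y = -26591$ ($Y = -4340 - 22251 = -26591$)
$F = 2366964412$ ($F = \left(-948 - 38096\right) \left(-34032 - 26591\right) = \left(-39044\right) \left(-60623\right) = 2366964412$)
$- F = \left(-1\right) 2366964412 = -2366964412$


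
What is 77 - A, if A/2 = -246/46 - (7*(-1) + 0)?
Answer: 1695/23 ≈ 73.696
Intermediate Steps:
A = 76/23 (A = 2*(-246/46 - (7*(-1) + 0)) = 2*(-246*1/46 - (-7 + 0)) = 2*(-123/23 - 1*(-7)) = 2*(-123/23 + 7) = 2*(38/23) = 76/23 ≈ 3.3043)
77 - A = 77 - 1*76/23 = 77 - 76/23 = 1695/23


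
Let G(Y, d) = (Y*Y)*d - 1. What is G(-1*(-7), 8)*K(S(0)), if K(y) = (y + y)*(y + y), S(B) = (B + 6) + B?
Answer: 56304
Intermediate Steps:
S(B) = 6 + 2*B (S(B) = (6 + B) + B = 6 + 2*B)
K(y) = 4*y² (K(y) = (2*y)*(2*y) = 4*y²)
G(Y, d) = -1 + d*Y² (G(Y, d) = Y²*d - 1 = d*Y² - 1 = -1 + d*Y²)
G(-1*(-7), 8)*K(S(0)) = (-1 + 8*(-1*(-7))²)*(4*(6 + 2*0)²) = (-1 + 8*7²)*(4*(6 + 0)²) = (-1 + 8*49)*(4*6²) = (-1 + 392)*(4*36) = 391*144 = 56304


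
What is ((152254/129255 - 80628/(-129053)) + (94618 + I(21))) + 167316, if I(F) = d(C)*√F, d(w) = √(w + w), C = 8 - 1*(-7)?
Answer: 4369284466133612/16680745515 + 3*√70 ≈ 2.6196e+5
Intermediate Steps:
C = 15 (C = 8 + 7 = 15)
d(w) = √2*√w (d(w) = √(2*w) = √2*√w)
I(F) = √30*√F (I(F) = (√2*√15)*√F = √30*√F)
((152254/129255 - 80628/(-129053)) + (94618 + I(21))) + 167316 = ((152254/129255 - 80628/(-129053)) + (94618 + √30*√21)) + 167316 = ((152254*(1/129255) - 80628*(-1/129053)) + (94618 + 3*√70)) + 167316 = ((152254/129255 + 80628/129053) + (94618 + 3*√70)) + 167316 = (30070407602/16680745515 + (94618 + 3*√70)) + 167316 = (1578328849545872/16680745515 + 3*√70) + 167316 = 4369284466133612/16680745515 + 3*√70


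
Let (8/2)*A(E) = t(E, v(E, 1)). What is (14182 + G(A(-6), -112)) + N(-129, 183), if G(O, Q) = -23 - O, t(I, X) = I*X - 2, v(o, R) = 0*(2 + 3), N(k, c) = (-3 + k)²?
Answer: 63167/2 ≈ 31584.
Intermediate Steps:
v(o, R) = 0 (v(o, R) = 0*5 = 0)
t(I, X) = -2 + I*X
A(E) = -½ (A(E) = (-2 + E*0)/4 = (-2 + 0)/4 = (¼)*(-2) = -½)
(14182 + G(A(-6), -112)) + N(-129, 183) = (14182 + (-23 - 1*(-½))) + (-3 - 129)² = (14182 + (-23 + ½)) + (-132)² = (14182 - 45/2) + 17424 = 28319/2 + 17424 = 63167/2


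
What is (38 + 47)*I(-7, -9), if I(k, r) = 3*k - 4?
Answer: -2125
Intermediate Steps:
I(k, r) = -4 + 3*k
(38 + 47)*I(-7, -9) = (38 + 47)*(-4 + 3*(-7)) = 85*(-4 - 21) = 85*(-25) = -2125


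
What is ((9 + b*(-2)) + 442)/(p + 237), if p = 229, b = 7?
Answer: 437/466 ≈ 0.93777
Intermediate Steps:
((9 + b*(-2)) + 442)/(p + 237) = ((9 + 7*(-2)) + 442)/(229 + 237) = ((9 - 14) + 442)/466 = (-5 + 442)*(1/466) = 437*(1/466) = 437/466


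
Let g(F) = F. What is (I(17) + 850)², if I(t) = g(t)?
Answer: 751689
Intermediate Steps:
I(t) = t
(I(17) + 850)² = (17 + 850)² = 867² = 751689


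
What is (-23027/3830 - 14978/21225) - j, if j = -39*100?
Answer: 63298342237/16258350 ≈ 3893.3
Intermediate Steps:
j = -3900
(-23027/3830 - 14978/21225) - j = (-23027/3830 - 14978/21225) - 1*(-3900) = (-23027*1/3830 - 14978*1/21225) + 3900 = (-23027/3830 - 14978/21225) + 3900 = -109222763/16258350 + 3900 = 63298342237/16258350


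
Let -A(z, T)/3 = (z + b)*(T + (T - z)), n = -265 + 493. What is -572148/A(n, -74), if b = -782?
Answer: 47679/52076 ≈ 0.91557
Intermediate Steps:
n = 228
A(z, T) = -3*(-782 + z)*(-z + 2*T) (A(z, T) = -3*(z - 782)*(T + (T - z)) = -3*(-782 + z)*(-z + 2*T))
-572148/A(n, -74) = -572148/(-2346*228 + 3*228² + 4692*(-74) - 6*(-74)*228) = -572148/(-534888 + 3*51984 - 347208 + 101232) = -572148/(-534888 + 155952 - 347208 + 101232) = -572148/(-624912) = -572148*(-1/624912) = 47679/52076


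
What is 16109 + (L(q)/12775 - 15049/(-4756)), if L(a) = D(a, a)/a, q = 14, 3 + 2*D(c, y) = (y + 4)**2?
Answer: 3426294608097/212652650 ≈ 16112.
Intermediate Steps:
D(c, y) = -3/2 + (4 + y)**2/2 (D(c, y) = -3/2 + (y + 4)**2/2 = -3/2 + (4 + y)**2/2)
L(a) = (-3/2 + (4 + a)**2/2)/a
16109 + (L(q)/12775 - 15049/(-4756)) = 16109 + (((1/2)*(-3 + (4 + 14)**2)/14)/12775 - 15049/(-4756)) = 16109 + (((1/2)*(1/14)*(-3 + 18**2))*(1/12775) - 15049*(-1/4756)) = 16109 + (((1/2)*(1/14)*(-3 + 324))*(1/12775) + 15049/4756) = 16109 + (((1/2)*(1/14)*321)*(1/12775) + 15049/4756) = 16109 + ((321/28)*(1/12775) + 15049/4756) = 16109 + (321/357700 + 15049/4756) = 16109 + 673069247/212652650 = 3426294608097/212652650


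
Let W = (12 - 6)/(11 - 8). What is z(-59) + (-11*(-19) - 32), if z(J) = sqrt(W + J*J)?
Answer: 177 + 9*sqrt(43) ≈ 236.02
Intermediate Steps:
W = 2 (W = 6/3 = 6*(1/3) = 2)
z(J) = sqrt(2 + J**2) (z(J) = sqrt(2 + J*J) = sqrt(2 + J**2))
z(-59) + (-11*(-19) - 32) = sqrt(2 + (-59)**2) + (-11*(-19) - 32) = sqrt(2 + 3481) + (209 - 32) = sqrt(3483) + 177 = 9*sqrt(43) + 177 = 177 + 9*sqrt(43)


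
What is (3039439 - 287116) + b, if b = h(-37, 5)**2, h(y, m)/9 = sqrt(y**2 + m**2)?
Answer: 2865237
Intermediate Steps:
h(y, m) = 9*sqrt(m**2 + y**2) (h(y, m) = 9*sqrt(y**2 + m**2) = 9*sqrt(m**2 + y**2))
b = 112914 (b = (9*sqrt(5**2 + (-37)**2))**2 = (9*sqrt(25 + 1369))**2 = (9*sqrt(1394))**2 = 112914)
(3039439 - 287116) + b = (3039439 - 287116) + 112914 = 2752323 + 112914 = 2865237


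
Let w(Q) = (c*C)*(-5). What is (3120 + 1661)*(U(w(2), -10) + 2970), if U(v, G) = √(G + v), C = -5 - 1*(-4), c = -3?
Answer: 14199570 + 23905*I ≈ 1.42e+7 + 23905.0*I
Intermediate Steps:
C = -1 (C = -5 + 4 = -1)
w(Q) = -15 (w(Q) = -3*(-1)*(-5) = 3*(-5) = -15)
(3120 + 1661)*(U(w(2), -10) + 2970) = (3120 + 1661)*(√(-10 - 15) + 2970) = 4781*(√(-25) + 2970) = 4781*(5*I + 2970) = 4781*(2970 + 5*I) = 14199570 + 23905*I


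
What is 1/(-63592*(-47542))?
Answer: 1/3023290864 ≈ 3.3077e-10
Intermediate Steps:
1/(-63592*(-47542)) = -1/63592*(-1/47542) = 1/3023290864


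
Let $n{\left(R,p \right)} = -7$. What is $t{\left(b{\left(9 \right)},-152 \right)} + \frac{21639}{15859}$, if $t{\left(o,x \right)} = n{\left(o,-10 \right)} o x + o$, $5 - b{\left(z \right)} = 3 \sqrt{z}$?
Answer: $- \frac{67537701}{15859} \approx -4258.6$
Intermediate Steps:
$b{\left(z \right)} = 5 - 3 \sqrt{z}$
$t{\left(o,x \right)} = o - 7 o x$ ($t{\left(o,x \right)} = - 7 o x + o = o - 7 o x$)
$t{\left(b{\left(9 \right)},-152 \right)} + \frac{21639}{15859} = \left(5 - 3 \sqrt{9}\right) \left(1 - -1064\right) + \frac{21639}{15859} = \left(5 - 9\right) \left(1 + 1064\right) + 21639 \cdot \frac{1}{15859} = \left(5 - 9\right) 1065 + \frac{21639}{15859} = \left(-4\right) 1065 + \frac{21639}{15859} = -4260 + \frac{21639}{15859} = - \frac{67537701}{15859}$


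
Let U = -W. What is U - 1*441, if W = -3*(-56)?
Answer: -609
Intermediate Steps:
W = 168
U = -168 (U = -1*168 = -168)
U - 1*441 = -168 - 1*441 = -168 - 441 = -609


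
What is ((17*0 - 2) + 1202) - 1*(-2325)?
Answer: 3525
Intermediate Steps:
((17*0 - 2) + 1202) - 1*(-2325) = ((0 - 2) + 1202) + 2325 = (-2 + 1202) + 2325 = 1200 + 2325 = 3525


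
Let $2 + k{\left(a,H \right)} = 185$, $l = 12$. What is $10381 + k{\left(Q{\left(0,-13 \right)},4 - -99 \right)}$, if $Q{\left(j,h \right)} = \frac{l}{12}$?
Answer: $10564$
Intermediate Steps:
$Q{\left(j,h \right)} = 1$ ($Q{\left(j,h \right)} = \frac{12}{12} = 12 \cdot \frac{1}{12} = 1$)
$k{\left(a,H \right)} = 183$ ($k{\left(a,H \right)} = -2 + 185 = 183$)
$10381 + k{\left(Q{\left(0,-13 \right)},4 - -99 \right)} = 10381 + 183 = 10564$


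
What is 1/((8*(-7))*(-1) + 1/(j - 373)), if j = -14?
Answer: 387/21671 ≈ 0.017858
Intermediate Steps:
1/((8*(-7))*(-1) + 1/(j - 373)) = 1/((8*(-7))*(-1) + 1/(-14 - 373)) = 1/(-56*(-1) + 1/(-387)) = 1/(56 - 1/387) = 1/(21671/387) = 387/21671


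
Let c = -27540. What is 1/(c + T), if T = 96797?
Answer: 1/69257 ≈ 1.4439e-5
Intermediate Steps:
1/(c + T) = 1/(-27540 + 96797) = 1/69257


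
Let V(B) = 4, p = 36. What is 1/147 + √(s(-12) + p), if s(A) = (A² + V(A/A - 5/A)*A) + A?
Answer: 1/147 + 2*√30 ≈ 10.961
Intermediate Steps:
s(A) = A² + 5*A (s(A) = (A² + 4*A) + A = A² + 5*A)
1/147 + √(s(-12) + p) = 1/147 + √(-12*(5 - 12) + 36) = 1/147 + √(-12*(-7) + 36) = 1/147 + √(84 + 36) = 1/147 + √120 = 1/147 + 2*√30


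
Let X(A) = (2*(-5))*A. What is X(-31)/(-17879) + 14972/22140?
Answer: 65205247/98960265 ≈ 0.65890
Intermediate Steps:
X(A) = -10*A
X(-31)/(-17879) + 14972/22140 = -10*(-31)/(-17879) + 14972/22140 = 310*(-1/17879) + 14972*(1/22140) = -310/17879 + 3743/5535 = 65205247/98960265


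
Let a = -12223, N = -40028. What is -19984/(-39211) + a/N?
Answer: 1279195605/1569537908 ≈ 0.81501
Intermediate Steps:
-19984/(-39211) + a/N = -19984/(-39211) - 12223/(-40028) = -19984*(-1/39211) - 12223*(-1/40028) = 19984/39211 + 12223/40028 = 1279195605/1569537908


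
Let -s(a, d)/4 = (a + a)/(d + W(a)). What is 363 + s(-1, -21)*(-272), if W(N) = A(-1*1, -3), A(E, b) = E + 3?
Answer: 9073/19 ≈ 477.53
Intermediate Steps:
A(E, b) = 3 + E
W(N) = 2 (W(N) = 3 - 1*1 = 3 - 1 = 2)
s(a, d) = -8*a/(2 + d) (s(a, d) = -4*(a + a)/(d + 2) = -4*2*a/(2 + d) = -8*a/(2 + d))
363 + s(-1, -21)*(-272) = 363 - 8*(-1)/(2 - 21)*(-272) = 363 - 8*(-1)/(-19)*(-272) = 363 - 8*(-1)*(-1/19)*(-272) = 363 - 8/19*(-272) = 363 + 2176/19 = 9073/19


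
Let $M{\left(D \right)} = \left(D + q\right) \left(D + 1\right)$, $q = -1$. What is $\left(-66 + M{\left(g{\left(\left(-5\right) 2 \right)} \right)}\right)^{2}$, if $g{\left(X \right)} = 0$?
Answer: $4489$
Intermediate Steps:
$M{\left(D \right)} = \left(1 + D\right) \left(-1 + D\right)$ ($M{\left(D \right)} = \left(D - 1\right) \left(D + 1\right) = \left(-1 + D\right) \left(1 + D\right) = \left(1 + D\right) \left(-1 + D\right)$)
$\left(-66 + M{\left(g{\left(\left(-5\right) 2 \right)} \right)}\right)^{2} = \left(-66 - \left(1 - 0^{2}\right)\right)^{2} = \left(-66 + \left(-1 + 0\right)\right)^{2} = \left(-66 - 1\right)^{2} = \left(-67\right)^{2} = 4489$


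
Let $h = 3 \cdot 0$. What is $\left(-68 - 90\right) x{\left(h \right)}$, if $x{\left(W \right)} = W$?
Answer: $0$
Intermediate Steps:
$h = 0$
$\left(-68 - 90\right) x{\left(h \right)} = \left(-68 - 90\right) 0 = \left(-158\right) 0 = 0$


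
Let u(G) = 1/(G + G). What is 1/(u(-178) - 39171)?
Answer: -356/13944877 ≈ -2.5529e-5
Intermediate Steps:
u(G) = 1/(2*G)
1/(u(-178) - 39171) = 1/((1/2)/(-178) - 39171) = 1/((1/2)*(-1/178) - 39171) = 1/(-1/356 - 39171) = 1/(-13944877/356) = -356/13944877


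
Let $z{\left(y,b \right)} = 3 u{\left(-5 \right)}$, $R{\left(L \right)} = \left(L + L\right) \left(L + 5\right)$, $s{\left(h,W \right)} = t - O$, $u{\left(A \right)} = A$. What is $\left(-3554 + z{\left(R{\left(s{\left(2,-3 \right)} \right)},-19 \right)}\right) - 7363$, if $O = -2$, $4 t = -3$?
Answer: $-10932$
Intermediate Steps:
$t = - \frac{3}{4}$ ($t = \frac{1}{4} \left(-3\right) = - \frac{3}{4} \approx -0.75$)
$s{\left(h,W \right)} = \frac{5}{4}$ ($s{\left(h,W \right)} = - \frac{3}{4} - -2 = - \frac{3}{4} + 2 = \frac{5}{4}$)
$R{\left(L \right)} = 2 L \left(5 + L\right)$
$z{\left(y,b \right)} = -15$ ($z{\left(y,b \right)} = 3 \left(-5\right) = -15$)
$\left(-3554 + z{\left(R{\left(s{\left(2,-3 \right)} \right)},-19 \right)}\right) - 7363 = \left(-3554 - 15\right) - 7363 = -3569 - 7363 = -10932$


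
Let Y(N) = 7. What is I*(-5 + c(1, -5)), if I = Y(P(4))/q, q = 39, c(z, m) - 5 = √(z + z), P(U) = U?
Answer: 7*√2/39 ≈ 0.25383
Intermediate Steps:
c(z, m) = 5 + √2*√z (c(z, m) = 5 + √(z + z) = 5 + √(2*z) = 5 + √2*√z)
I = 7/39 ≈ 0.17949
I*(-5 + c(1, -5)) = 7*(-5 + (5 + √2*√1))/39 = 7*(-5 + (5 + √2*1))/39 = 7*(-5 + (5 + √2))/39 = 7*√2/39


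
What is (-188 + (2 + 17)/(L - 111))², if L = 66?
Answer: 71893441/2025 ≈ 35503.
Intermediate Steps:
(-188 + (2 + 17)/(L - 111))² = (-188 + (2 + 17)/(66 - 111))² = (-188 + 19/(-45))² = (-188 + 19*(-1/45))² = (-188 - 19/45)² = (-8479/45)² = 71893441/2025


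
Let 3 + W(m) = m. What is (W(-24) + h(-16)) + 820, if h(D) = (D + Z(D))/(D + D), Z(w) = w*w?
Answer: 1571/2 ≈ 785.50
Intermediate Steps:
W(m) = -3 + m
Z(w) = w**2
h(D) = (D + D**2)/(2*D) (h(D) = (D + D**2)/(D + D) = (D + D**2)/((2*D)) = (D + D**2)*(1/(2*D)) = (D + D**2)/(2*D))
(W(-24) + h(-16)) + 820 = ((-3 - 24) + (1/2 + (1/2)*(-16))) + 820 = (-27 + (1/2 - 8)) + 820 = (-27 - 15/2) + 820 = -69/2 + 820 = 1571/2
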